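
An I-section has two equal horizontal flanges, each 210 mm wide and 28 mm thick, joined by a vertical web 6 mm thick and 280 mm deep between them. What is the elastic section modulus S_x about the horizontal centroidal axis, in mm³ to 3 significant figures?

S_x ≈ 1.73 × 10⁶ mm³

Treat the section as a set of non-overlapping primitives; coordinates are from the bounding-box lower-left.
Bottom flange: 210 × 28, A = 5 880 mm², y = 14 mm, Ī = 384 160 mm⁴.
Web: 6 × 280, A = 1 680 mm², y = 168 mm, Ī = 10 976 000 mm⁴.
Top flange: 210 × 28, A = 5 880 mm², y = 322 mm, Ī = 384 160 mm⁴.
By symmetry the centroid is at mid-height, ȳ = 168 mm.
Transfer each piece to the horizontal centroidal axis using Ī + A·d² with d = y − 168:
  bottom flange: d = -154 mm → contributes +139 834 240 mm⁴
  web: d = 0 mm → contributes +10 976 000 mm⁴
  top flange: d = 154 mm → contributes +139 834 240 mm⁴
Total I = 290 644 480 mm⁴.
Extreme fibre distance c = 168 mm; S = I/c = 1 730 027 mm³.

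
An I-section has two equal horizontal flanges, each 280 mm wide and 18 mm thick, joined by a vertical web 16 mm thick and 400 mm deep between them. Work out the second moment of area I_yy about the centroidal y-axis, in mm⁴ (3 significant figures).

Break the section into simple shapes (no overlaps), measuring from the bottom-left corner of the bounding box.
Bottom flange: 280 × 18, A = 5 040 mm², x = 140 mm, Ī = 32 928 000 mm⁴.
Web: 16 × 400, A = 6 400 mm², x = 140 mm, Ī = 136 533 mm⁴.
Top flange: 280 × 18, A = 5 040 mm², x = 140 mm, Ī = 32 928 000 mm⁴.
By symmetry the centroid is at mid-width, x̄ = 140 mm.
All pieces are centred on the centroidal y-axis, so I = ΣĪ = 65 992 533 mm⁴.

I_yy ≈ 6.60 × 10⁷ mm⁴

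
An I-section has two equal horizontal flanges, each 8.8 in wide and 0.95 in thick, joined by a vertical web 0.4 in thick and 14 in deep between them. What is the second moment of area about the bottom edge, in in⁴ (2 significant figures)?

I_base ≈ 2400 in⁴

Decompose the section into non-overlapping parts with the origin at the bottom-left of its bounding rectangle.
Bottom flange: 8.8 × 0.95, A = 8.36 in², y = 0.475 in, Ī = 0.6287 in⁴.
Web: 0.4 × 14, A = 5.6 in², y = 7.95 in, Ī = 91.47 in⁴.
Top flange: 8.8 × 0.95, A = 8.36 in², y = 15.43 in, Ī = 0.6287 in⁴.
Transfer each piece to the base of the section using Ī + A·d² with d = y − 0:
  bottom flange: d = 0.475 in → contributes +2.515 in⁴
  web: d = 7.95 in → contributes +445.4 in⁴
  top flange: d = 15.43 in → contributes +1 990 in⁴
Total I = 2 438 in⁴.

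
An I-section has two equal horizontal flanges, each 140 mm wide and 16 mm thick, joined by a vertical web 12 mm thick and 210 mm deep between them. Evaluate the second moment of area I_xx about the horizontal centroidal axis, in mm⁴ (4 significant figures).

Treat the section as a set of non-overlapping primitives; coordinates are from the bounding-box lower-left.
Bottom flange: 140 × 16, A = 2 240 mm², y = 8 mm, Ī = 47786.7 mm⁴.
Web: 12 × 210, A = 2 520 mm², y = 121 mm, Ī = 9 261 000 mm⁴.
Top flange: 140 × 16, A = 2 240 mm², y = 234 mm, Ī = 47786.7 mm⁴.
By symmetry the centroid is at mid-height, ȳ = 121 mm.
Transfer each piece to the horizontal centroidal axis using Ī + A·d² with d = y − 121:
  bottom flange: d = -113 mm → contributes +28 650 347 mm⁴
  web: d = 0 mm → contributes +9 261 000 mm⁴
  top flange: d = 113 mm → contributes +28 650 347 mm⁴
Total I = 66 561 693 mm⁴.

I_xx ≈ 6.656 × 10⁷ mm⁴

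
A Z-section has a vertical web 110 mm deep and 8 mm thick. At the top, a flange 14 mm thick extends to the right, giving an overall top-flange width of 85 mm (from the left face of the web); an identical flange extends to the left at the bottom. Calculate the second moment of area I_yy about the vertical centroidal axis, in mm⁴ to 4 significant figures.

Break the section into simple shapes (no overlaps), measuring from the bottom-left corner of the bounding box.
Web: 8 × 110, A = 880 mm², x = 81 mm, Ī = 4693.33 mm⁴.
Top flange (beyond web): 77 × 14, A = 1 078 mm², x = 123.5 mm, Ī = 532 622 mm⁴.
Bottom flange (beyond web): 77 × 14, A = 1 078 mm², x = 38.5 mm, Ī = 532 622 mm⁴.
Centroid: x̄ = ΣA·x / ΣA = 81 mm.
Transfer each piece to the vertical centroidal axis using Ī + A·d² with d = x − 81:
  web: d = 0 mm → contributes +4693.33 mm⁴
  top flange (beyond web): d = 42.5 mm → contributes +2 479 759 mm⁴
  bottom flange (beyond web): d = -42.5 mm → contributes +2 479 759 mm⁴
Total I = 4 964 212 mm⁴.

I_yy ≈ 4.964 × 10⁶ mm⁴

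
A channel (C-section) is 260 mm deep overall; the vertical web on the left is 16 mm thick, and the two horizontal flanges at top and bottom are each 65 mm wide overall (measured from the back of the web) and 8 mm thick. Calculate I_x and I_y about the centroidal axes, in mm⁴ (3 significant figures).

Decompose the section into non-overlapping parts with the origin at the bottom-left of its bounding rectangle.
Web: 16 × 260, A = 4 160 mm², y = 130 mm, Ī = 23 434 667 mm⁴.
Top flange (beyond web): 49 × 8, A = 392 mm², y = 256 mm, Ī = 2090.7 mm⁴.
Bottom flange (beyond web): 49 × 8, A = 392 mm², y = 4 mm, Ī = 2090.7 mm⁴.
By symmetry the centroid is at mid-height, ȳ = 130 mm.
Transfer each piece to the centroidal x-axis using Ī + A·d² with d = y − 130:
  web: d = 0 mm → contributes +23 434 667 mm⁴
  top flange (beyond web): d = 126 mm → contributes +6 225 483 mm⁴
  bottom flange (beyond web): d = -126 mm → contributes +6 225 483 mm⁴
Total I = 35 885 632 mm⁴.
For the y-axis: x̄ = 13.154 mm.
Repeating about the centroidal y-axis gives I_y = 942 395 mm⁴.

I_x ≈ 3.59 × 10⁷ mm⁴, I_y ≈ 9.42 × 10⁵ mm⁴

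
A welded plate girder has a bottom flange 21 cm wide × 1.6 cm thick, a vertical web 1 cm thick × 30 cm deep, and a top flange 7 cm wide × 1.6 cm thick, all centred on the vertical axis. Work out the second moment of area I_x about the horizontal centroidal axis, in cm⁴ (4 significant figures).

Decompose the section into non-overlapping parts with the origin at the bottom-left of its bounding rectangle.
Bottom plate: 21 × 1.6, A = 33.6 cm², y = 0.8 cm, Ī = 7.168 cm⁴.
Web plate: 1 × 30, A = 30 cm², y = 16.6 cm, Ī = 2 250 cm⁴.
Top plate: 7 × 1.6, A = 11.2 cm², y = 32.4 cm, Ī = 2.38933 cm⁴.
Centroid: ȳ = ΣA·y / ΣA = 11.8684 cm.
Transfer each piece to the horizontal centroidal axis using Ī + A·d² with d = y − 11.8684:
  bottom plate: d = -11.0684 cm → contributes +4123.52 cm⁴
  web plate: d = 4.73155 cm → contributes +2921.63 cm⁴
  top plate: d = 20.5316 cm → contributes +4723.69 cm⁴
Total I = 11768.8 cm⁴.

I_x ≈ 1.177 × 10⁴ cm⁴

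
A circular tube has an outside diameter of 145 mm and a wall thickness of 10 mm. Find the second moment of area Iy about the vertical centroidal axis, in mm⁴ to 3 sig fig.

Decompose the section into non-overlapping parts with the origin at the bottom-left of its bounding rectangle.
Outer circle: ⌀145, A = 16 513 mm², x = 72.5 mm, Ī = 21 699 109 mm⁴.
Bore (subtracted): ⌀125, A = 12 272 mm², x = 72.5 mm, Ī = 11 984 225 mm⁴.
By symmetry the centroid is at mid-width, x̄ = 72.5 mm.
All pieces are centred on the vertical centroidal axis, so I = ΣĪ (holes subtracted) = 9 714 884 mm⁴.

Iy ≈ 9.71 × 10⁶ mm⁴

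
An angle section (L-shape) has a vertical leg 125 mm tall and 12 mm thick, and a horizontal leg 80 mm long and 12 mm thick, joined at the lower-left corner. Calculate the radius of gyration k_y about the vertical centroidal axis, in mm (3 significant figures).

k_y ≈ 22.6 mm

Split into non-overlapping primitives; take the origin at the lower-left of the bounding box.
Vertical leg: 12 × 125, A = 1 500 mm², x = 6 mm, Ī = 18 000 mm⁴.
Horizontal leg (remainder): 68 × 12, A = 816 mm², x = 46 mm, Ī = 314 432 mm⁴.
Centroid: x̄ = ΣA·x / ΣA = 20.093 mm.
Transfer each piece to the vertical centroidal axis using Ī + A·d² with d = x − 20.093:
  vertical leg: d = -14.093 mm → contributes +315 930 mm⁴
  horizontal leg (remainder): d = 25.907 mm → contributes +862 098 mm⁴
Total I = 1 178 028 mm⁴.
Radius of gyration: k = √(I/A) = √(1 178 028 / 2 316) = 22.553 mm.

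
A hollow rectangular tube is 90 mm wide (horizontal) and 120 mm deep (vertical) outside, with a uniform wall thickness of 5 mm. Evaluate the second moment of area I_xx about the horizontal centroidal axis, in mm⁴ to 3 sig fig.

Break the section into simple shapes (no overlaps), measuring from the bottom-left corner of the bounding box.
Outer rectangle: 90 × 120, A = 10 800 mm², y = 60 mm, Ī = 12 960 000 mm⁴.
Inner void (subtracted): 80 × 110, A = 8 800 mm², y = 60 mm, Ī = 8 873 333 mm⁴.
By symmetry the centroid is at mid-height, ȳ = 60 mm.
All pieces are centred on the horizontal centroidal axis, so I = ΣĪ (holes subtracted) = 4 086 667 mm⁴.

I_xx ≈ 4.09 × 10⁶ mm⁴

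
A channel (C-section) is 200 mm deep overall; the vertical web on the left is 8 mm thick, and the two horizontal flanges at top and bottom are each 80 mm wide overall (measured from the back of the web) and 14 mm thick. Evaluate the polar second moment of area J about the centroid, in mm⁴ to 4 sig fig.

Split into non-overlapping primitives; take the origin at the lower-left of the bounding box.
Web: 8 × 200, A = 1 600 mm², y = 100 mm, Ī = 5 333 333 mm⁴.
Top flange (beyond web): 72 × 14, A = 1 008 mm², y = 193 mm, Ī = 16 464 mm⁴.
Bottom flange (beyond web): 72 × 14, A = 1 008 mm², y = 7 mm, Ī = 16 464 mm⁴.
By symmetry the centroid is at mid-height, ȳ = 100 mm.
Transfer each piece to the centroidal x-axis using Ī + A·d² with d = y − 100:
  web: d = 0 mm → contributes +5 333 333 mm⁴
  top flange (beyond web): d = 93 mm → contributes +8 734 656 mm⁴
  bottom flange (beyond web): d = -93 mm → contributes +8 734 656 mm⁴
Total I = 22 802 645 mm⁴.
For the y-axis: x̄ = 26.3009 mm.
Repeating about the centroidal y-axis gives I_y = 2 306 702 mm⁴.
Polar second moment: J = I_x + I_y = 25 109 347 mm⁴.

J ≈ 2.511 × 10⁷ mm⁴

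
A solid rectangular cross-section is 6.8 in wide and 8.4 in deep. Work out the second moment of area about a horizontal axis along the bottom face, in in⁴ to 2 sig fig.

I_base ≈ 1300 in⁴

The section: 6.8 × 8.4, A = 57.12 in², y = 4.2 in, Ī = 335.9 in⁴.
Transfer it to the bottom edge using Ī + A·d² with d = y − 0:
  the section: d = 4.2 in → contributes +1 343 in⁴
Total I = 1 343 in⁴.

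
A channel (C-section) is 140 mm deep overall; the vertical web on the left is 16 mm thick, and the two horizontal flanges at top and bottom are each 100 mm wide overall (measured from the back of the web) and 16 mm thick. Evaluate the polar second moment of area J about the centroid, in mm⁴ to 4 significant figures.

J ≈ 1.873 × 10⁷ mm⁴

Break the section into simple shapes (no overlaps), measuring from the bottom-left corner of the bounding box.
Web: 16 × 140, A = 2 240 mm², y = 70 mm, Ī = 3 658 667 mm⁴.
Top flange (beyond web): 84 × 16, A = 1 344 mm², y = 132 mm, Ī = 28 672 mm⁴.
Bottom flange (beyond web): 84 × 16, A = 1 344 mm², y = 8 mm, Ī = 28 672 mm⁴.
By symmetry the centroid is at mid-height, ȳ = 70 mm.
Transfer each piece to the centroidal x-axis using Ī + A·d² with d = y − 70:
  web: d = 0 mm → contributes +3 658 667 mm⁴
  top flange (beyond web): d = 62 mm → contributes +5 195 008 mm⁴
  bottom flange (beyond web): d = -62 mm → contributes +5 195 008 mm⁴
Total I = 14 048 683 mm⁴.
For the y-axis: x̄ = 35.2727 mm.
Repeating about the centroidal y-axis gives I_y = 4 682 876 mm⁴.
Polar second moment: J = I_x + I_y = 18 731 559 mm⁴.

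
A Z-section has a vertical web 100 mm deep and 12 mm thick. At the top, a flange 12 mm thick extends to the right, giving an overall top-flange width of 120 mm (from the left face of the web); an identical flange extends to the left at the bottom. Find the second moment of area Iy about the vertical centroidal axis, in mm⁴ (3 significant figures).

Decompose the section into non-overlapping parts with the origin at the bottom-left of its bounding rectangle.
Web: 12 × 100, A = 1 200 mm², x = 114 mm, Ī = 14 400 mm⁴.
Top flange (beyond web): 108 × 12, A = 1 296 mm², x = 174 mm, Ī = 1 259 712 mm⁴.
Bottom flange (beyond web): 108 × 12, A = 1 296 mm², x = 54 mm, Ī = 1 259 712 mm⁴.
Centroid: x̄ = ΣA·x / ΣA = 114 mm.
Transfer each piece to the vertical centroidal axis using Ī + A·d² with d = x − 114:
  web: d = 0 mm → contributes +14 400 mm⁴
  top flange (beyond web): d = 60 mm → contributes +5 925 312 mm⁴
  bottom flange (beyond web): d = -60 mm → contributes +5 925 312 mm⁴
Total I = 11 865 024 mm⁴.

Iy ≈ 1.19 × 10⁷ mm⁴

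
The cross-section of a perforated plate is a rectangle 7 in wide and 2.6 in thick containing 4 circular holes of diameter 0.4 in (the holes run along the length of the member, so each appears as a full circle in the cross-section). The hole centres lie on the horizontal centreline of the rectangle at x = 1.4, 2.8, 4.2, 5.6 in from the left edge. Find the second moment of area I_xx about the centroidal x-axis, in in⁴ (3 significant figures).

I_xx ≈ 10.2 in⁴

Decompose the section into non-overlapping parts with the origin at the bottom-left of its bounding rectangle.
Plate: 7 × 2.6, A = 18.2 in², y = 1.3 in, Ī = 10.253 in⁴.
Hole 1 (subtracted): ⌀0.4, A = 0.12566 in², y = 1.3 in, Ī = 0.0012566 in⁴.
Hole 2 (subtracted): ⌀0.4, A = 0.12566 in², y = 1.3 in, Ī = 0.0012566 in⁴.
Hole 3 (subtracted): ⌀0.4, A = 0.12566 in², y = 1.3 in, Ī = 0.0012566 in⁴.
Hole 4 (subtracted): ⌀0.4, A = 0.12566 in², y = 1.3 in, Ī = 0.0012566 in⁴.
By symmetry the centroid is at mid-height, ȳ = 1.3 in.
All pieces are centred on the centroidal x-axis, so I = ΣĪ (holes subtracted) = 10.248 in⁴.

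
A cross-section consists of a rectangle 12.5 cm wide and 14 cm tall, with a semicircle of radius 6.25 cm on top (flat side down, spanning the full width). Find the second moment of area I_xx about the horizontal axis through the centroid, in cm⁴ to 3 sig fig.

I_xx ≈ 7260 cm⁴

Treat the section as a set of non-overlapping primitives; coordinates are from the bounding-box lower-left.
Rectangular body: 12.5 × 14, A = 175 cm², y = 7 cm, Ī = 2858.3 cm⁴.
Semicircular cap: semicircle r = 6.25, A = 61.359 cm², y = 16.653 cm, Ī = 167.48 cm⁴.
Centroid: ȳ = ΣA·y / ΣA = 9.5058 cm.
Transfer each piece to the horizontal axis through the centroid using Ī + A·d² with d = y − 9.5058:
  rectangular body: d = -2.5058 cm → contributes +3957.2 cm⁴
  semicircular cap: d = 7.1468 cm → contributes +3301.5 cm⁴
Total I = 7258.7 cm⁴.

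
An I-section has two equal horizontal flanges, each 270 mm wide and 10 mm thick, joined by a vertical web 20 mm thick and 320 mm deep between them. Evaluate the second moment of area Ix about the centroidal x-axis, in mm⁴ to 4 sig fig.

Decompose the section into non-overlapping parts with the origin at the bottom-left of its bounding rectangle.
Bottom flange: 270 × 10, A = 2 700 mm², y = 5 mm, Ī = 22 500 mm⁴.
Web: 20 × 320, A = 6 400 mm², y = 170 mm, Ī = 54 613 333 mm⁴.
Top flange: 270 × 10, A = 2 700 mm², y = 335 mm, Ī = 22 500 mm⁴.
By symmetry the centroid is at mid-height, ȳ = 170 mm.
Transfer each piece to the centroidal x-axis using Ī + A·d² with d = y − 170:
  bottom flange: d = -165 mm → contributes +73 530 000 mm⁴
  web: d = 0 mm → contributes +54 613 333 mm⁴
  top flange: d = 165 mm → contributes +73 530 000 mm⁴
Total I = 201 673 333 mm⁴.

Ix ≈ 2.017 × 10⁸ mm⁴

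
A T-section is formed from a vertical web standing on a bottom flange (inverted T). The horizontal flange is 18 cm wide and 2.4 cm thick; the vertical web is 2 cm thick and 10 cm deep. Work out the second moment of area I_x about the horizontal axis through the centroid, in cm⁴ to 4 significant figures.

Treat the section as a set of non-overlapping primitives; coordinates are from the bounding-box lower-left.
Flange: 18 × 2.4, A = 43.2 cm², y = 1.2 cm, Ī = 20.736 cm⁴.
Web: 2 × 10, A = 20 cm², y = 7.4 cm, Ī = 166.667 cm⁴.
Centroid: ȳ = ΣA·y / ΣA = 3.16203 cm.
Transfer each piece to the horizontal axis through the centroid using Ī + A·d² with d = y − 3.16203:
  flange: d = -1.96203 cm → contributes +187.036 cm⁴
  web: d = 4.23797 cm → contributes +525.875 cm⁴
Total I = 712.912 cm⁴.

I_x ≈ 712.9 cm⁴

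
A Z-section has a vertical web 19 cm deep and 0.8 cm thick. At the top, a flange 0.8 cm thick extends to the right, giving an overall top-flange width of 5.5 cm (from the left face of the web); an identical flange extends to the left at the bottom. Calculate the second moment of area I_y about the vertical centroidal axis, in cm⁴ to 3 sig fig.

Treat the section as a set of non-overlapping primitives; coordinates are from the bounding-box lower-left.
Web: 0.8 × 19, A = 15.2 cm², x = 5.1 cm, Ī = 0.81067 cm⁴.
Top flange (beyond web): 4.7 × 0.8, A = 3.76 cm², x = 7.85 cm, Ī = 6.9215 cm⁴.
Bottom flange (beyond web): 4.7 × 0.8, A = 3.76 cm², x = 2.35 cm, Ī = 6.9215 cm⁴.
Centroid: x̄ = ΣA·x / ΣA = 5.1 cm.
Transfer each piece to the vertical centroidal axis using Ī + A·d² with d = x − 5.1:
  web: d = 0 cm → contributes +0.81067 cm⁴
  top flange (beyond web): d = 2.75 cm → contributes +35.357 cm⁴
  bottom flange (beyond web): d = -2.75 cm → contributes +35.357 cm⁴
Total I = 71.524 cm⁴.

I_y ≈ 71.5 cm⁴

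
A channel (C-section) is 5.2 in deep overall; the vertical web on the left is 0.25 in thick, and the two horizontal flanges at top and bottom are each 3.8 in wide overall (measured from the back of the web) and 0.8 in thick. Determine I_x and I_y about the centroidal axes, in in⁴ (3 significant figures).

I_x ≈ 30.7 in⁴, I_y ≈ 9.79 in⁴

Treat the section as a set of non-overlapping primitives; coordinates are from the bounding-box lower-left.
Web: 0.25 × 5.2, A = 1.3 in², y = 2.6 in, Ī = 2.9293 in⁴.
Top flange (beyond web): 3.55 × 0.8, A = 2.84 in², y = 4.8 in, Ī = 0.15147 in⁴.
Bottom flange (beyond web): 3.55 × 0.8, A = 2.84 in², y = 0.4 in, Ī = 0.15147 in⁴.
By symmetry the centroid is at mid-height, ȳ = 2.6 in.
Transfer each piece to the centroidal x-axis using Ī + A·d² with d = y − 2.6:
  web: d = 0 in → contributes +2.9293 in⁴
  top flange (beyond web): d = 2.2 in → contributes +13.897 in⁴
  bottom flange (beyond web): d = -2.2 in → contributes +13.897 in⁴
Total I = 30.723 in⁴.
For the y-axis: x̄ = 1.6711 in.
Repeating about the centroidal y-axis gives I_y = 9.7909 in⁴.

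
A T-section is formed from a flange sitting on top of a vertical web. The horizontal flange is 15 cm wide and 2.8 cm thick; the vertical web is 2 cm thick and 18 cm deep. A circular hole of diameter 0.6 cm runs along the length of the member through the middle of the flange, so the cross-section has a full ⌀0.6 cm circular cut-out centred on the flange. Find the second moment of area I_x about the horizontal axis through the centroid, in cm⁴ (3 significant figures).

Decompose the section into non-overlapping parts with the origin at the bottom-left of its bounding rectangle.
Flange: 15 × 2.8, A = 42 cm², y = 19.4 cm, Ī = 27.44 cm⁴.
Web: 2 × 18, A = 36 cm², y = 9 cm, Ī = 972 cm⁴.
Hole (subtracted): ⌀0.6, A = 0.28274 cm², y = 19.4 cm, Ī = 0.0063617 cm⁴.
Centroid: ȳ = ΣA·y / ΣA = 14.583 cm.
Transfer each piece to the horizontal axis through the centroid using Ī + A·d² with d = y − 14.583:
  flange: d = 4.8175 cm → contributes +1002.2 cm⁴
  web: d = -5.5825 cm → contributes +2093.9 cm⁴
  hole: d = 4.8175 cm → contributes −6.5683 cm⁴
Total I = 3089.5 cm⁴.

I_x ≈ 3090 cm⁴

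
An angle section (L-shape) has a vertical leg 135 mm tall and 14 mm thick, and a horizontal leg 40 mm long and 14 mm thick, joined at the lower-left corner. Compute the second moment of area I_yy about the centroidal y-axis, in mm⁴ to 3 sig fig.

I_yy ≈ 1.73 × 10⁵ mm⁴

Decompose the section into non-overlapping parts with the origin at the bottom-left of its bounding rectangle.
Vertical leg: 14 × 135, A = 1 890 mm², x = 7 mm, Ī = 30 870 mm⁴.
Horizontal leg (remainder): 26 × 14, A = 364 mm², x = 27 mm, Ī = 20 505 mm⁴.
Centroid: x̄ = ΣA·x / ΣA = 10.23 mm.
Transfer each piece to the centroidal y-axis using Ī + A·d² with d = x − 10.23:
  vertical leg: d = -3.2298 mm → contributes +50 586 mm⁴
  horizontal leg (remainder): d = 16.77 mm → contributes +122 876 mm⁴
Total I = 173 462 mm⁴.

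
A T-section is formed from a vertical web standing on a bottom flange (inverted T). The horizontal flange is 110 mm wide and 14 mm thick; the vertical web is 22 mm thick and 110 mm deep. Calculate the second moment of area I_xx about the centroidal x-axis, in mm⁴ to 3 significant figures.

Break the section into simple shapes (no overlaps), measuring from the bottom-left corner of the bounding box.
Flange: 110 × 14, A = 1 540 mm², y = 7 mm, Ī = 25 153 mm⁴.
Web: 22 × 110, A = 2 420 mm², y = 69 mm, Ī = 2 440 167 mm⁴.
Centroid: ȳ = ΣA·y / ΣA = 44.889 mm.
Transfer each piece to the centroidal x-axis using Ī + A·d² with d = y − 44.889:
  flange: d = -37.889 mm → contributes +2 235 928 mm⁴
  web: d = 24.111 mm → contributes +3 847 023 mm⁴
Total I = 6 082 951 mm⁴.

I_xx ≈ 6.08 × 10⁶ mm⁴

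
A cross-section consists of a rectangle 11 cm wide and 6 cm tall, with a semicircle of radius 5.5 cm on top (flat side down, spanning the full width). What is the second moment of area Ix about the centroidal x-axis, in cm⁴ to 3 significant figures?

Break the section into simple shapes (no overlaps), measuring from the bottom-left corner of the bounding box.
Rectangular body: 11 × 6, A = 66 cm², y = 3 cm, Ī = 198 cm⁴.
Semicircular cap: semicircle r = 5.5, A = 47.517 cm², y = 8.3343 cm, Ī = 100.43 cm⁴.
Centroid: ȳ = ΣA·y / ΣA = 5.2329 cm.
Transfer each piece to the centroidal x-axis using Ī + A·d² with d = y − 5.2329:
  rectangular body: d = -2.2329 cm → contributes +527.05 cm⁴
  semicircular cap: d = 3.1014 cm → contributes +557.49 cm⁴
Total I = 1084.5 cm⁴.

Ix ≈ 1080 cm⁴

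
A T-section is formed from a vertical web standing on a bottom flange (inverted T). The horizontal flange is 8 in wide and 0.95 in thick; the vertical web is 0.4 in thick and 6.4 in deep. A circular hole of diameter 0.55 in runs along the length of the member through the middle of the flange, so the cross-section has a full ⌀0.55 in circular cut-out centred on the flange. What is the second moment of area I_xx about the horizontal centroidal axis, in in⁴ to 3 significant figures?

I_xx ≈ 35.0 in⁴

Treat the section as a set of non-overlapping primitives; coordinates are from the bounding-box lower-left.
Flange: 8 × 0.95, A = 7.6 in², y = 0.475 in, Ī = 0.57158 in⁴.
Web: 0.4 × 6.4, A = 2.56 in², y = 4.15 in, Ī = 8.7381 in⁴.
Hole (subtracted): ⌀0.55, A = 0.23758 in², y = 0.475 in, Ī = 0.0044918 in⁴.
Centroid: ȳ = ΣA·y / ΣA = 1.4232 in.
Transfer each piece to the horizontal centroidal axis using Ī + A·d² with d = y − 1.4232:
  flange: d = -0.94816 in → contributes +7.404 in⁴
  web: d = 2.7268 in → contributes +27.773 in⁴
  hole: d = -0.94816 in → contributes −0.21808 in⁴
Total I = 34.959 in⁴.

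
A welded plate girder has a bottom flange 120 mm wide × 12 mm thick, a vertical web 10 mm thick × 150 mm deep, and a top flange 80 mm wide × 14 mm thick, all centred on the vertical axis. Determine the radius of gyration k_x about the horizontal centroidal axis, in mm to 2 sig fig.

k_x ≈ 70 mm

Split into non-overlapping primitives; take the origin at the lower-left of the bounding box.
Bottom plate: 120 × 12, A = 1 440 mm², y = 6 mm, Ī = 17 280 mm⁴.
Web plate: 10 × 150, A = 1 500 mm², y = 87 mm, Ī = 2 812 500 mm⁴.
Top plate: 80 × 14, A = 1 120 mm², y = 169 mm, Ī = 18 293 mm⁴.
Centroid: ȳ = ΣA·y / ΣA = 80.89 mm.
Transfer each piece to the horizontal centroidal axis using Ī + A·d² with d = y − 80.89:
  bottom plate: d = -74.89 mm → contributes +8 093 888 mm⁴
  web plate: d = 6.108 mm → contributes +2 868 468 mm⁴
  top plate: d = 88.11 mm → contributes +8 712 949 mm⁴
Total I = 19 675 306 mm⁴.
Radius of gyration: k = √(I/A) = √(19 675 306 / 4 060) = 69.61 mm.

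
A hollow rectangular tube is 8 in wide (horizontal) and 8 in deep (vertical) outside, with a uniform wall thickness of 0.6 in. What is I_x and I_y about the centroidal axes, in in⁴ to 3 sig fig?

Treat the section as a set of non-overlapping primitives; coordinates are from the bounding-box lower-left.
Outer rectangle: 8 × 8, A = 64 in², y = 4 in, Ī = 341.33 in⁴.
Inner void (subtracted): 6.8 × 6.8, A = 46.24 in², y = 4 in, Ī = 178.18 in⁴.
By symmetry the centroid is at mid-height, ȳ = 4 in.
All pieces are centred on the centroidal x-axis, so I = ΣĪ (holes subtracted) = 163.16 in⁴.
Repeating about the centroidal y-axis gives I_y = 163.16 in⁴.

I_x ≈ 163 in⁴, I_y ≈ 163 in⁴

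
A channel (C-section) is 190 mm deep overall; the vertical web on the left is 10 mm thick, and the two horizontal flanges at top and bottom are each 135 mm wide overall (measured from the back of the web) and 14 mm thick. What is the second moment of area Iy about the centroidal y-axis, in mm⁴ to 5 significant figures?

Iy ≈ 1.0184 × 10⁷ mm⁴

Split into non-overlapping primitives; take the origin at the lower-left of the bounding box.
Web: 10 × 190, A = 1 900 mm², x = 5 mm, Ī = 15833.33 mm⁴.
Top flange (beyond web): 125 × 14, A = 1 750 mm², x = 72.5 mm, Ī = 2 278 646 mm⁴.
Bottom flange (beyond web): 125 × 14, A = 1 750 mm², x = 72.5 mm, Ī = 2 278 646 mm⁴.
Centroid: x̄ = ΣA·x / ΣA = 48.75 mm.
Transfer each piece to the centroidal y-axis using Ī + A·d² with d = x − 48.75:
  web: d = -43.75 mm → contributes +3 652 552 mm⁴
  top flange (beyond web): d = 23.75 mm → contributes +3 265 755 mm⁴
  bottom flange (beyond web): d = 23.75 mm → contributes +3 265 755 mm⁴
Total I = 10 184 063 mm⁴.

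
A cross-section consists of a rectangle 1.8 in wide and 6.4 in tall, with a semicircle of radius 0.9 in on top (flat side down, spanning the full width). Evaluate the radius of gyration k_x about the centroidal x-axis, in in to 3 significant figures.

Break the section into simple shapes (no overlaps), measuring from the bottom-left corner of the bounding box.
Rectangular body: 1.8 × 6.4, A = 11.52 in², y = 3.2 in, Ī = 39.322 in⁴.
Semicircular cap: semicircle r = 0.9, A = 1.2723 in², y = 6.782 in, Ī = 0.072012 in⁴.
Centroid: ȳ = ΣA·y / ΣA = 3.5563 in.
Transfer each piece to the centroidal x-axis using Ī + A·d² with d = y − 3.5563:
  rectangular body: d = -0.35627 in → contributes +40.784 in⁴
  semicircular cap: d = 3.2257 in → contributes +13.311 in⁴
Total I = 54.095 in⁴.
Radius of gyration: k = √(I/A) = √(54.095 / 12.792) = 2.0564 in.

k_x ≈ 2.06 in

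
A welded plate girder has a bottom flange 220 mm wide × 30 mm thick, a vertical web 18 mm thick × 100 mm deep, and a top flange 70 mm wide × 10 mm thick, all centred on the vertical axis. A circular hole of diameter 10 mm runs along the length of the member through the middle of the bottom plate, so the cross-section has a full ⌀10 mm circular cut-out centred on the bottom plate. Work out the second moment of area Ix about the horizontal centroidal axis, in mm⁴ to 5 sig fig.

Decompose the section into non-overlapping parts with the origin at the bottom-left of its bounding rectangle.
Bottom plate: 220 × 30, A = 6 600 mm², y = 15 mm, Ī = 495 000 mm⁴.
Web plate: 18 × 100, A = 1 800 mm², y = 80 mm, Ī = 1 500 000 mm⁴.
Top plate: 70 × 10, A = 700 mm², y = 135 mm, Ī = 5833.333 mm⁴.
Hole (subtracted): ⌀10, A = 78.53982 mm², y = 15 mm, Ī = 490.8739 mm⁴.
Centroid: ȳ = ΣA·y / ΣA = 37.28021 mm.
Transfer each piece to the horizontal centroidal axis using Ī + A·d² with d = y − 37.28021:
  bottom plate: d = -22.28021 mm → contributes +3 771 290 mm⁴
  web plate: d = 42.71979 mm → contributes +4 784 965 mm⁴
  top plate: d = 97.71979 mm → contributes +6 690 244 mm⁴
  hole: d = -22.28021 mm → contributes −39478.64 mm⁴
Total I = 15 207 021 mm⁴.

Ix ≈ 1.5207 × 10⁷ mm⁴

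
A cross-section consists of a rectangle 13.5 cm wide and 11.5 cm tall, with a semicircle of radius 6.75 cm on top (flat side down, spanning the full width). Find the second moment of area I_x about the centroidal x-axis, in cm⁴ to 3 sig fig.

I_x ≈ 5570 cm⁴

Split into non-overlapping primitives; take the origin at the lower-left of the bounding box.
Rectangular body: 13.5 × 11.5, A = 155.25 cm², y = 5.75 cm, Ī = 1 711 cm⁴.
Semicircular cap: semicircle r = 6.75, A = 71.569 cm², y = 14.365 cm, Ī = 227.85 cm⁴.
Centroid: ȳ = ΣA·y / ΣA = 8.4683 cm.
Transfer each piece to the centroidal x-axis using Ī + A·d² with d = y − 8.4683:
  rectangular body: d = -2.7183 cm → contributes +2858.1 cm⁴
  semicircular cap: d = 5.8965 cm → contributes +2716.2 cm⁴
Total I = 5574.4 cm⁴.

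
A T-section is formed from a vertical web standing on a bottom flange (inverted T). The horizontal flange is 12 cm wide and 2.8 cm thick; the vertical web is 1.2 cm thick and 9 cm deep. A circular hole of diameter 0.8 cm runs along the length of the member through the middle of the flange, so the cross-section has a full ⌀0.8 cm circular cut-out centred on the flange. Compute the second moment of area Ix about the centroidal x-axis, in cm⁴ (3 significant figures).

Ix ≈ 378 cm⁴

Split into non-overlapping primitives; take the origin at the lower-left of the bounding box.
Flange: 12 × 2.8, A = 33.6 cm², y = 1.4 cm, Ī = 21.952 cm⁴.
Web: 1.2 × 9, A = 10.8 cm², y = 7.3 cm, Ī = 72.9 cm⁴.
Hole (subtracted): ⌀0.8, A = 0.50265 cm², y = 1.4 cm, Ī = 0.020106 cm⁴.
Centroid: ȳ = ΣA·y / ΣA = 2.8516 cm.
Transfer each piece to the centroidal x-axis using Ī + A·d² with d = y − 2.8516:
  flange: d = -1.4516 cm → contributes +92.749 cm⁴
  web: d = 4.4484 cm → contributes +286.62 cm⁴
  hole: d = -1.4516 cm → contributes −1.0792 cm⁴
Total I = 378.29 cm⁴.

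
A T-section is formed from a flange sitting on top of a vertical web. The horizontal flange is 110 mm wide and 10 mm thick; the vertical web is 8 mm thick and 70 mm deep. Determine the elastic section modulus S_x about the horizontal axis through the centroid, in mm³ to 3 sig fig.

Decompose the section into non-overlapping parts with the origin at the bottom-left of its bounding rectangle.
Flange: 110 × 10, A = 1 100 mm², y = 75 mm, Ī = 9166.7 mm⁴.
Web: 8 × 70, A = 560 mm², y = 35 mm, Ī = 228 667 mm⁴.
Centroid: ȳ = ΣA·y / ΣA = 61.506 mm.
Transfer each piece to the horizontal axis through the centroid using Ī + A·d² with d = y − 61.506:
  flange: d = 13.494 mm → contributes +209 463 mm⁴
  web: d = -26.506 mm → contributes +622 105 mm⁴
Total I = 831 568 mm⁴.
Extreme fibre distance c = 61.506 mm; S = I/c = 13 520 mm³.

S_x ≈ 1.35 × 10⁴ mm³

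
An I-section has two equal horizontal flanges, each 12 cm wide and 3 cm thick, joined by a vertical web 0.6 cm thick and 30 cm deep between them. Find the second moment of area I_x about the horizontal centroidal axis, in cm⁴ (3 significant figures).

Break the section into simple shapes (no overlaps), measuring from the bottom-left corner of the bounding box.
Bottom flange: 12 × 3, A = 36 cm², y = 1.5 cm, Ī = 27 cm⁴.
Web: 0.6 × 30, A = 18 cm², y = 18 cm, Ī = 1 350 cm⁴.
Top flange: 12 × 3, A = 36 cm², y = 34.5 cm, Ī = 27 cm⁴.
By symmetry the centroid is at mid-height, ȳ = 18 cm.
Transfer each piece to the horizontal centroidal axis using Ī + A·d² with d = y − 18:
  bottom flange: d = -16.5 cm → contributes +9 828 cm⁴
  web: d = 0 cm → contributes +1 350 cm⁴
  top flange: d = 16.5 cm → contributes +9 828 cm⁴
Total I = 21 006 cm⁴.

I_x ≈ 2.10 × 10⁴ cm⁴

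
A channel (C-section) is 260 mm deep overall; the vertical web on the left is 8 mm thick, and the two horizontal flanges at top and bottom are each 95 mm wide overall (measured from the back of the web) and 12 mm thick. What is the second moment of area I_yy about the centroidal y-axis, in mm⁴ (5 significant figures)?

I_yy ≈ 3.6791 × 10⁶ mm⁴

Decompose the section into non-overlapping parts with the origin at the bottom-left of its bounding rectangle.
Web: 8 × 260, A = 2 080 mm², x = 4 mm, Ī = 11093.33 mm⁴.
Top flange (beyond web): 87 × 12, A = 1 044 mm², x = 51.5 mm, Ī = 658 503 mm⁴.
Bottom flange (beyond web): 87 × 12, A = 1 044 mm², x = 51.5 mm, Ī = 658 503 mm⁴.
Centroid: x̄ = ΣA·x / ΣA = 27.79559 mm.
Transfer each piece to the centroidal y-axis using Ī + A·d² with d = x − 27.79559:
  web: d = -23.79559 mm → contributes +1 188 851 mm⁴
  top flange (beyond web): d = 23.70441 mm → contributes +1 245 126 mm⁴
  bottom flange (beyond web): d = 23.70441 mm → contributes +1 245 126 mm⁴
Total I = 3 679 103 mm⁴.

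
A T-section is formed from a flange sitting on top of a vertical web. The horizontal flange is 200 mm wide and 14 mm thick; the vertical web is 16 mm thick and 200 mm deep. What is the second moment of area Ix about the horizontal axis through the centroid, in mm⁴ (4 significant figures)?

Ix ≈ 2.781 × 10⁷ mm⁴

Break the section into simple shapes (no overlaps), measuring from the bottom-left corner of the bounding box.
Flange: 200 × 14, A = 2 800 mm², y = 207 mm, Ī = 45733.3 mm⁴.
Web: 16 × 200, A = 3 200 mm², y = 100 mm, Ī = 10 666 667 mm⁴.
Centroid: ȳ = ΣA·y / ΣA = 149.933 mm.
Transfer each piece to the horizontal axis through the centroid using Ī + A·d² with d = y − 149.933:
  flange: d = 57.0667 mm → contributes +9 164 226 mm⁴
  web: d = -49.9333 mm → contributes +18 645 348 mm⁴
Total I = 27 809 573 mm⁴.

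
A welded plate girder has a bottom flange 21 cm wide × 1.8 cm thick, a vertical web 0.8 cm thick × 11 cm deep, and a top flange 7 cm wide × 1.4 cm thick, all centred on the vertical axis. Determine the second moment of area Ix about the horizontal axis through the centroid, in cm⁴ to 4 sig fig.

Ix ≈ 1444 cm⁴

Break the section into simple shapes (no overlaps), measuring from the bottom-left corner of the bounding box.
Bottom plate: 21 × 1.8, A = 37.8 cm², y = 0.9 cm, Ī = 10.206 cm⁴.
Web plate: 0.8 × 11, A = 8.8 cm², y = 7.3 cm, Ī = 88.7333 cm⁴.
Top plate: 7 × 1.4, A = 9.8 cm², y = 13.5 cm, Ī = 1.60067 cm⁴.
Centroid: ȳ = ΣA·y / ΣA = 4.08794 cm.
Transfer each piece to the horizontal axis through the centroid using Ī + A·d² with d = y − 4.08794:
  bottom plate: d = -3.18794 cm → contributes +394.367 cm⁴
  web plate: d = 3.21206 cm → contributes +179.526 cm⁴
  top plate: d = 9.41206 cm → contributes +869.751 cm⁴
Total I = 1443.64 cm⁴.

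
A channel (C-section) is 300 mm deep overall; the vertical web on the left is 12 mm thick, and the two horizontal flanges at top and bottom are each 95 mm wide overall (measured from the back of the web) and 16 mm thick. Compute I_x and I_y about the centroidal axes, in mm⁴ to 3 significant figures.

I_x ≈ 8.06 × 10⁷ mm⁴, I_y ≈ 5.02 × 10⁶ mm⁴

Treat the section as a set of non-overlapping primitives; coordinates are from the bounding-box lower-left.
Web: 12 × 300, A = 3 600 mm², y = 150 mm, Ī = 27 000 000 mm⁴.
Top flange (beyond web): 83 × 16, A = 1 328 mm², y = 292 mm, Ī = 28 331 mm⁴.
Bottom flange (beyond web): 83 × 16, A = 1 328 mm², y = 8 mm, Ī = 28 331 mm⁴.
By symmetry the centroid is at mid-height, ȳ = 150 mm.
Transfer each piece to the centroidal x-axis using Ī + A·d² with d = y − 150:
  web: d = 0 mm → contributes +27 000 000 mm⁴
  top flange (beyond web): d = 142 mm → contributes +26 806 123 mm⁴
  bottom flange (beyond web): d = -142 mm → contributes +26 806 123 mm⁴
Total I = 80 612 245 mm⁴.
For the y-axis: x̄ = 26.166 mm.
Repeating about the centroidal y-axis gives I_y = 5 016 392 mm⁴.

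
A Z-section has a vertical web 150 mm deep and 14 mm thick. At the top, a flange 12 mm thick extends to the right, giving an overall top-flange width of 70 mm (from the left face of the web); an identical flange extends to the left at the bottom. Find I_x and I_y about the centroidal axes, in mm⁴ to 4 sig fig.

Decompose the section into non-overlapping parts with the origin at the bottom-left of its bounding rectangle.
Web: 14 × 150, A = 2 100 mm², y = 75 mm, Ī = 3 937 500 mm⁴.
Top flange (beyond web): 56 × 12, A = 672 mm², y = 144 mm, Ī = 8 064 mm⁴.
Bottom flange (beyond web): 56 × 12, A = 672 mm², y = 6 mm, Ī = 8 064 mm⁴.
Centroid: ȳ = ΣA·y / ΣA = 75 mm.
Transfer each piece to the centroidal x-axis using Ī + A·d² with d = y − 75:
  web: d = 0 mm → contributes +3 937 500 mm⁴
  top flange (beyond web): d = 69 mm → contributes +3 207 456 mm⁴
  bottom flange (beyond web): d = -69 mm → contributes +3 207 456 mm⁴
Total I = 10 352 412 mm⁴.
For the y-axis: x̄ = 63 mm.
Repeating about the centroidal y-axis gives I_y = 2 031 932 mm⁴.

I_x ≈ 1.035 × 10⁷ mm⁴, I_y ≈ 2.032 × 10⁶ mm⁴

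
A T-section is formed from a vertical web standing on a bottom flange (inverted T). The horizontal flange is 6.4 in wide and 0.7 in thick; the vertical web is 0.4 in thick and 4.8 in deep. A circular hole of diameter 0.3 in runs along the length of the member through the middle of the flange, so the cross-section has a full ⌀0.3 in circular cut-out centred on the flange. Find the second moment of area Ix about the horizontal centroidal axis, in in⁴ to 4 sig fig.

Split into non-overlapping primitives; take the origin at the lower-left of the bounding box.
Flange: 6.4 × 0.7, A = 4.48 in², y = 0.35 in, Ī = 0.182933 in⁴.
Web: 0.4 × 4.8, A = 1.92 in², y = 3.1 in, Ī = 3.6864 in⁴.
Hole (subtracted): ⌀0.3, A = 0.0706858 in², y = 0.35 in, Ī = 0.000397608 in⁴.
Centroid: ȳ = ΣA·y / ΣA = 1.18421 in.
Transfer each piece to the horizontal centroidal axis using Ī + A·d² with d = y − 1.18421:
  flange: d = -0.834214 in → contributes +3.30062 in⁴
  web: d = 1.91579 in → contributes +10.7333 in⁴
  hole: d = -0.834214 in → contributes −0.0495888 in⁴
Total I = 13.9843 in⁴.

Ix ≈ 13.98 in⁴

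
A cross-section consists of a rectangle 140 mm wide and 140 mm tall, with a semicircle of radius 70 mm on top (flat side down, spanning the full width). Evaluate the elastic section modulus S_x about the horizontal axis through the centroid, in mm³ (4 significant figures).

Split into non-overlapping primitives; take the origin at the lower-left of the bounding box.
Rectangular body: 140 × 140, A = 19 600 mm², y = 70 mm, Ī = 32 013 333 mm⁴.
Semicircular cap: semicircle r = 70, A = 7696.9 mm², y = 169.709 mm, Ī = 2 635 265 mm⁴.
Centroid: ȳ = ΣA·y / ΣA = 98.1149 mm.
Transfer each piece to the horizontal axis through the centroid using Ī + A·d² with d = y − 98.1149:
  rectangular body: d = -28.1149 mm → contributes +47 506 112 mm⁴
  semicircular cap: d = 71.594 mm → contributes +42 087 301 mm⁴
Total I = 89 593 413 mm⁴.
Extreme fibre distance c = 111.885 mm; S = I/c = 800 763 mm³.

S_x ≈ 8.008 × 10⁵ mm³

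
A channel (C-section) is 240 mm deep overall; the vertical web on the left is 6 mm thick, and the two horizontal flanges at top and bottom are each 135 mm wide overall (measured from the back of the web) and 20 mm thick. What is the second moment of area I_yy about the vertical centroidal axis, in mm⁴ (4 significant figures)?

Break the section into simple shapes (no overlaps), measuring from the bottom-left corner of the bounding box.
Web: 6 × 240, A = 1 440 mm², x = 3 mm, Ī = 4 320 mm⁴.
Top flange (beyond web): 129 × 20, A = 2 580 mm², x = 70.5 mm, Ī = 3 577 815 mm⁴.
Bottom flange (beyond web): 129 × 20, A = 2 580 mm², x = 70.5 mm, Ī = 3 577 815 mm⁴.
Centroid: x̄ = ΣA·x / ΣA = 55.7727 mm.
Transfer each piece to the vertical centroidal axis using Ī + A·d² with d = x − 55.7727:
  web: d = -52.7727 mm → contributes +4 014 663 mm⁴
  top flange (beyond web): d = 14.7273 mm → contributes +4 137 398 mm⁴
  bottom flange (beyond web): d = 14.7273 mm → contributes +4 137 398 mm⁴
Total I = 12 289 459 mm⁴.

I_yy ≈ 1.229 × 10⁷ mm⁴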